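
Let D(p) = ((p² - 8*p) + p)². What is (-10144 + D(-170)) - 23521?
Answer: 905374435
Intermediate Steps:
D(p) = (p² - 7*p)²
(-10144 + D(-170)) - 23521 = (-10144 + (-170)²*(-7 - 170)²) - 23521 = (-10144 + 28900*(-177)²) - 23521 = (-10144 + 28900*31329) - 23521 = (-10144 + 905408100) - 23521 = 905397956 - 23521 = 905374435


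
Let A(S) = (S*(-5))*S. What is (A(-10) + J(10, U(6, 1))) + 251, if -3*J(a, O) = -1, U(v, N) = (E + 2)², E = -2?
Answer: -746/3 ≈ -248.67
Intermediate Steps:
U(v, N) = 0 (U(v, N) = (-2 + 2)² = 0² = 0)
J(a, O) = ⅓ (J(a, O) = -⅓*(-1) = ⅓)
A(S) = -5*S² (A(S) = (-5*S)*S = -5*S²)
(A(-10) + J(10, U(6, 1))) + 251 = (-5*(-10)² + ⅓) + 251 = (-5*100 + ⅓) + 251 = (-500 + ⅓) + 251 = -1499/3 + 251 = -746/3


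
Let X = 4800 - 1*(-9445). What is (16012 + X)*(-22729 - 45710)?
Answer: -2070758823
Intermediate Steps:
X = 14245 (X = 4800 + 9445 = 14245)
(16012 + X)*(-22729 - 45710) = (16012 + 14245)*(-22729 - 45710) = 30257*(-68439) = -2070758823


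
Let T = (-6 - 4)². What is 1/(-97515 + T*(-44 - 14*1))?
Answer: -1/103315 ≈ -9.6791e-6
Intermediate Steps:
T = 100 (T = (-10)² = 100)
1/(-97515 + T*(-44 - 14*1)) = 1/(-97515 + 100*(-44 - 14*1)) = 1/(-97515 + 100*(-44 - 14)) = 1/(-97515 + 100*(-58)) = 1/(-97515 - 5800) = 1/(-103315) = -1/103315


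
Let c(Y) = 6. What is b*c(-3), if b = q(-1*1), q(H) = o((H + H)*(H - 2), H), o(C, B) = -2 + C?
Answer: 24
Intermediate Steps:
q(H) = -2 + 2*H*(-2 + H) (q(H) = -2 + (H + H)*(H - 2) = -2 + (2*H)*(-2 + H) = -2 + 2*H*(-2 + H))
b = 4 (b = -2 + 2*(-1*1)*(-2 - 1*1) = -2 + 2*(-1)*(-2 - 1) = -2 + 2*(-1)*(-3) = -2 + 6 = 4)
b*c(-3) = 4*6 = 24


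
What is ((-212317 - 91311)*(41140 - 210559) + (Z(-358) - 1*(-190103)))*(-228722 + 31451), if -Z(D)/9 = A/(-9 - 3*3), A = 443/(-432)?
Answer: -974181811885395643/96 ≈ -1.0148e+16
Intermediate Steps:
A = -443/432 (A = 443*(-1/432) = -443/432 ≈ -1.0255)
Z(D) = -443/864 (Z(D) = -(-443)/(48*(-9 - 3*3)) = -(-443)/(48*(-9 - 9)) = -(-443)/(48*(-18)) = -(-443)*(-1)/(48*18) = -9*443/7776 = -443/864)
((-212317 - 91311)*(41140 - 210559) + (Z(-358) - 1*(-190103)))*(-228722 + 31451) = ((-212317 - 91311)*(41140 - 210559) + (-443/864 - 1*(-190103)))*(-228722 + 31451) = (-303628*(-169419) + (-443/864 + 190103))*(-197271) = (51440352132 + 164248549/864)*(-197271) = (44444628490597/864)*(-197271) = -974181811885395643/96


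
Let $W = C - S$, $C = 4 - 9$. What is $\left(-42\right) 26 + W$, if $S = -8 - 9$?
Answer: $-1080$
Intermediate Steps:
$C = -5$ ($C = 4 - 9 = -5$)
$S = -17$
$W = 12$ ($W = -5 - -17 = -5 + 17 = 12$)
$\left(-42\right) 26 + W = \left(-42\right) 26 + 12 = -1092 + 12 = -1080$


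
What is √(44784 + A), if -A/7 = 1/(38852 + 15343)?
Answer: √131534997572235/54195 ≈ 211.62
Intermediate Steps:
A = -7/54195 (A = -7/(38852 + 15343) = -7/54195 ≈ -0.00012916)
√(44784 + A) = √(44784 - 7/54195) = √(2427068873/54195) = √131534997572235/54195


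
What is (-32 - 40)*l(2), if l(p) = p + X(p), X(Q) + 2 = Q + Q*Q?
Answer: -432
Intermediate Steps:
X(Q) = -2 + Q + Q² (X(Q) = -2 + (Q + Q*Q) = -2 + (Q + Q²) = -2 + Q + Q²)
l(p) = -2 + p² + 2*p (l(p) = p + (-2 + p + p²) = -2 + p² + 2*p)
(-32 - 40)*l(2) = (-32 - 40)*(-2 + 2² + 2*2) = -72*(-2 + 4 + 4) = -72*6 = -432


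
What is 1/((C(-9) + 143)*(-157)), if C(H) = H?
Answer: -1/21038 ≈ -4.7533e-5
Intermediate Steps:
1/((C(-9) + 143)*(-157)) = 1/((-9 + 143)*(-157)) = 1/(134*(-157)) = 1/(-21038) = -1/21038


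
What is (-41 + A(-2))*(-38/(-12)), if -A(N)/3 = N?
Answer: -665/6 ≈ -110.83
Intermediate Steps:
A(N) = -3*N
(-41 + A(-2))*(-38/(-12)) = (-41 - 3*(-2))*(-38/(-12)) = (-41 + 6)*(-38*(-1/12)) = -35*19/6 = -665/6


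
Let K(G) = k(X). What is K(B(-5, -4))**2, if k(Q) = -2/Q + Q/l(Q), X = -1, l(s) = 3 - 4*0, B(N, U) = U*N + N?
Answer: 25/9 ≈ 2.7778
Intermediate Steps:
B(N, U) = N + N*U (B(N, U) = N*U + N = N + N*U)
l(s) = 3 (l(s) = 3 + 0 = 3)
k(Q) = -2/Q + Q/3
K(G) = 5/3 (K(G) = -2/(-1) + (1/3)*(-1) = -2*(-1) - 1/3 = 2 - 1/3 = 5/3)
K(B(-5, -4))**2 = (5/3)**2 = 25/9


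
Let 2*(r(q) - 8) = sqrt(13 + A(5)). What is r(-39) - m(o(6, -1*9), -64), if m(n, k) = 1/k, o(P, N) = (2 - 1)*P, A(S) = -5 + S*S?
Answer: 513/64 + sqrt(33)/2 ≈ 10.888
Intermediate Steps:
A(S) = -5 + S**2
o(P, N) = P (o(P, N) = 1*P = P)
r(q) = 8 + sqrt(33)/2 (r(q) = 8 + sqrt(13 + (-5 + 5**2))/2 = 8 + sqrt(13 + (-5 + 25))/2 = 8 + sqrt(13 + 20)/2 = 8 + sqrt(33)/2)
r(-39) - m(o(6, -1*9), -64) = (8 + sqrt(33)/2) - 1/(-64) = (8 + sqrt(33)/2) - 1*(-1/64) = (8 + sqrt(33)/2) + 1/64 = 513/64 + sqrt(33)/2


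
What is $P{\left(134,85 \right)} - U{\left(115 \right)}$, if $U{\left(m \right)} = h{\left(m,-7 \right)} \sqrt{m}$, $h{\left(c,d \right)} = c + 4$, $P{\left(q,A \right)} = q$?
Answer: $134 - 119 \sqrt{115} \approx -1142.1$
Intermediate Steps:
$h{\left(c,d \right)} = 4 + c$
$U{\left(m \right)} = \sqrt{m} \left(4 + m\right)$ ($U{\left(m \right)} = \left(4 + m\right) \sqrt{m} = \sqrt{m} \left(4 + m\right)$)
$P{\left(134,85 \right)} - U{\left(115 \right)} = 134 - \sqrt{115} \left(4 + 115\right) = 134 - \sqrt{115} \cdot 119 = 134 - 119 \sqrt{115}$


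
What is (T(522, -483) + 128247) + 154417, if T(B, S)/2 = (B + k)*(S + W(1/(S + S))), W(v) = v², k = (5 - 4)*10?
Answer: -7706802058/33327 ≈ -2.3125e+5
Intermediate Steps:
k = 10 (k = 1*10 = 10)
T(B, S) = 2*(10 + B)*(S + 1/(4*S²)) (T(B, S) = 2*((B + 10)*(S + (1/(S + S))²)) = 2*((10 + B)*(S + (1/(2*S))²)) = 2*((10 + B)*(S + 1/(4*S²))) = 2*(10 + B)*(S + 1/(4*S²)))
(T(522, -483) + 128247) + 154417 = ((½)*(10 + 522 + 4*(-483)³*(10 + 522))/(-483)² + 128247) + 154417 = ((½)*(1/233289)*(10 + 522 + 4*(-112678587)*532) + 128247) + 154417 = ((½)*(1/233289)*(10 + 522 - 239780033136) + 128247) + 154417 = ((½)*(1/233289)*(-239780032604) + 128247) + 154417 = (-17127145186/33327 + 128247) + 154417 = -12853057417/33327 + 154417 = -7706802058/33327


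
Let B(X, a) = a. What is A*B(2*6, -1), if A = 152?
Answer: -152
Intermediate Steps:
A*B(2*6, -1) = 152*(-1) = -152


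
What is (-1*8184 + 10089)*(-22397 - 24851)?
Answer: -90007440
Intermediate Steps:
(-1*8184 + 10089)*(-22397 - 24851) = (-8184 + 10089)*(-47248) = 1905*(-47248) = -90007440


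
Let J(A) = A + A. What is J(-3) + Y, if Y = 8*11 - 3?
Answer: 79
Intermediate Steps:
Y = 85 (Y = 88 - 3 = 85)
J(A) = 2*A
J(-3) + Y = 2*(-3) + 85 = -6 + 85 = 79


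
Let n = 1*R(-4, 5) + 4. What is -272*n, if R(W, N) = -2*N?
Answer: 1632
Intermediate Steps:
n = -6 (n = 1*(-2*5) + 4 = 1*(-10) + 4 = -10 + 4 = -6)
-272*n = -272*(-6) = 1632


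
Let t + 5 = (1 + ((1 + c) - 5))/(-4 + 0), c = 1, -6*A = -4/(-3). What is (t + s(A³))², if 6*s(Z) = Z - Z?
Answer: 81/4 ≈ 20.250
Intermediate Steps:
A = -2/9 (A = -(-2)/(3*(-3)) = -(-2)*(-1)/(3*3) = -⅙*4/3 = -2/9 ≈ -0.22222)
s(Z) = 0 (s(Z) = (Z - Z)/6 = (⅙)*0 = 0)
t = -9/2 (t = -5 + (1 + ((1 + 1) - 5))/(-4 + 0) = -5 + (1 + (2 - 5))/(-4) = -5 + (1 - 3)*(-¼) = -5 - 2*(-¼) = -5 + ½ = -9/2 ≈ -4.5000)
(t + s(A³))² = (-9/2 + 0)² = (-9/2)² = 81/4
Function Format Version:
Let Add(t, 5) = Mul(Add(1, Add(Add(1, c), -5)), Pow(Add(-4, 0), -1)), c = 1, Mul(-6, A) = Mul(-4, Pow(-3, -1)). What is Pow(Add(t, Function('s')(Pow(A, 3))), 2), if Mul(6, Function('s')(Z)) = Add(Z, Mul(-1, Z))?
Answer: Rational(81, 4) ≈ 20.250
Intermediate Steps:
A = Rational(-2, 9) (A = Mul(Rational(-1, 6), Mul(-4, Pow(-3, -1))) = Mul(Rational(-1, 6), Mul(-4, Rational(-1, 3))) = Mul(Rational(-1, 6), Rational(4, 3)) = Rational(-2, 9) ≈ -0.22222)
Function('s')(Z) = 0 (Function('s')(Z) = Mul(Rational(1, 6), Add(Z, Mul(-1, Z))) = Mul(Rational(1, 6), 0) = 0)
t = Rational(-9, 2) (t = Add(-5, Mul(Add(1, Add(Add(1, 1), -5)), Pow(Add(-4, 0), -1))) = Add(-5, Mul(Add(1, Add(2, -5)), Pow(-4, -1))) = Add(-5, Mul(Add(1, -3), Rational(-1, 4))) = Add(-5, Mul(-2, Rational(-1, 4))) = Add(-5, Rational(1, 2)) = Rational(-9, 2) ≈ -4.5000)
Pow(Add(t, Function('s')(Pow(A, 3))), 2) = Pow(Add(Rational(-9, 2), 0), 2) = Pow(Rational(-9, 2), 2) = Rational(81, 4)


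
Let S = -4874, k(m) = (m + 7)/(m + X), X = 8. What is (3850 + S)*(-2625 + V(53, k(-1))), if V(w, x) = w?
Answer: 2633728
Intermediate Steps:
k(m) = (7 + m)/(8 + m) (k(m) = (m + 7)/(m + 8) = (7 + m)/(8 + m))
(3850 + S)*(-2625 + V(53, k(-1))) = (3850 - 4874)*(-2625 + 53) = -1024*(-2572) = 2633728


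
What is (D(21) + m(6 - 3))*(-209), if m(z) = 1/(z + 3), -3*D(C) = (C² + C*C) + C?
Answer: 377245/6 ≈ 62874.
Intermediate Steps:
D(C) = -2*C²/3 - C/3 (D(C) = -((C² + C*C) + C)/3 = -((C² + C²) + C)/3 = -(2*C² + C)/3 = -(C + 2*C²)/3 = -2*C²/3 - C/3)
m(z) = 1/(3 + z)
(D(21) + m(6 - 3))*(-209) = (-⅓*21*(1 + 2*21) + 1/(3 + (6 - 3)))*(-209) = (-⅓*21*(1 + 42) + 1/(3 + 3))*(-209) = (-⅓*21*43 + 1/6)*(-209) = (-301 + ⅙)*(-209) = -1805/6*(-209) = 377245/6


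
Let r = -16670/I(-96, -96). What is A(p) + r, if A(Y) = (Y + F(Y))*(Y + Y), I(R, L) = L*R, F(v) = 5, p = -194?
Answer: 337905521/4608 ≈ 73330.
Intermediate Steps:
A(Y) = 2*Y*(5 + Y) (A(Y) = (Y + 5)*(Y + Y) = (5 + Y)*(2*Y) = 2*Y*(5 + Y))
r = -8335/4608 (r = -16670/((-96*(-96))) = -16670/9216 = -16670*1/9216 = -8335/4608 ≈ -1.8088)
A(p) + r = 2*(-194)*(5 - 194) - 8335/4608 = 2*(-194)*(-189) - 8335/4608 = 73332 - 8335/4608 = 337905521/4608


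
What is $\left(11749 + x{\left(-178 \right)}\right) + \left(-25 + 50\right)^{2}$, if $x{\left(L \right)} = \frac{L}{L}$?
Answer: $12375$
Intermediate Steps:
$x{\left(L \right)} = 1$
$\left(11749 + x{\left(-178 \right)}\right) + \left(-25 + 50\right)^{2} = \left(11749 + 1\right) + \left(-25 + 50\right)^{2} = 11750 + 25^{2} = 11750 + 625 = 12375$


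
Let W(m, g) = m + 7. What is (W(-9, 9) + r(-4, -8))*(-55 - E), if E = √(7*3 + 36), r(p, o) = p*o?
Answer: -1650 - 30*√57 ≈ -1876.5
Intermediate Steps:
r(p, o) = o*p
E = √57 (E = √(21 + 36) = √57 ≈ 7.5498)
W(m, g) = 7 + m
(W(-9, 9) + r(-4, -8))*(-55 - E) = ((7 - 9) - 8*(-4))*(-55 - √57) = (-2 + 32)*(-55 - √57) = 30*(-55 - √57) = -1650 - 30*√57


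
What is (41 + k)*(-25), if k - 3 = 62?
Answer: -2650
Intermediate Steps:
k = 65 (k = 3 + 62 = 65)
(41 + k)*(-25) = (41 + 65)*(-25) = 106*(-25) = -2650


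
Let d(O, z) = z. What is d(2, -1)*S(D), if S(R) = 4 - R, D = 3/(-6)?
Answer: -9/2 ≈ -4.5000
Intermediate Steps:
D = -1/2 (D = 3*(-1/6) = -1/2 ≈ -0.50000)
d(2, -1)*S(D) = -(4 - 1*(-1/2)) = -(4 + 1/2) = -1*9/2 = -9/2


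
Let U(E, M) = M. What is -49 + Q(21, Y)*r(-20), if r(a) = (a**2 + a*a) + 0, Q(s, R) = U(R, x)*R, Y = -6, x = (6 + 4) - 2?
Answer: -38449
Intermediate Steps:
x = 8 (x = 10 - 2 = 8)
Q(s, R) = 8*R
r(a) = 2*a**2 (r(a) = (a**2 + a**2) + 0 = 2*a**2 + 0 = 2*a**2)
-49 + Q(21, Y)*r(-20) = -49 + (8*(-6))*(2*(-20)**2) = -49 - 96*400 = -49 - 48*800 = -49 - 38400 = -38449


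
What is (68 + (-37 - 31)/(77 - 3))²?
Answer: 6160324/1369 ≈ 4499.9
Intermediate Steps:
(68 + (-37 - 31)/(77 - 3))² = (68 - 68/74)² = (68 - 68*1/74)² = (68 - 34/37)² = (2482/37)² = 6160324/1369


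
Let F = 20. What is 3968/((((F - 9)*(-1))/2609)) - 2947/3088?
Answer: -31968589473/33968 ≈ -9.4114e+5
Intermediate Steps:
3968/((((F - 9)*(-1))/2609)) - 2947/3088 = 3968/((((20 - 9)*(-1))/2609)) - 2947/3088 = 3968/(((11*(-1))*(1/2609))) - 2947*1/3088 = 3968/((-11*1/2609)) - 2947/3088 = 3968/(-11/2609) - 2947/3088 = 3968*(-2609/11) - 2947/3088 = -10352512/11 - 2947/3088 = -31968589473/33968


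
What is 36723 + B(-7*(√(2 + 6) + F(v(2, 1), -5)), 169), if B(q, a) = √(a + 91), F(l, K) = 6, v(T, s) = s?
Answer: 36723 + 2*√65 ≈ 36739.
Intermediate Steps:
B(q, a) = √(91 + a)
36723 + B(-7*(√(2 + 6) + F(v(2, 1), -5)), 169) = 36723 + √(91 + 169) = 36723 + √260 = 36723 + 2*√65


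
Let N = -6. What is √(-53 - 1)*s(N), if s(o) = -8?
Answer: -24*I*√6 ≈ -58.788*I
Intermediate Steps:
√(-53 - 1)*s(N) = √(-53 - 1)*(-8) = √(-54)*(-8) = (3*I*√6)*(-8) = -24*I*√6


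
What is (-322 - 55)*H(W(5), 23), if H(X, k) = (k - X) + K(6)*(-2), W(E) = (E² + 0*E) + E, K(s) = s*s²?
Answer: 165503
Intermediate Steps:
K(s) = s³
W(E) = E + E² (W(E) = (E² + 0) + E = E² + E = E + E²)
H(X, k) = -432 + k - X (H(X, k) = (k - X) + 6³*(-2) = (k - X) + 216*(-2) = (k - X) - 432 = -432 + k - X)
(-322 - 55)*H(W(5), 23) = (-322 - 55)*(-432 + 23 - 5*(1 + 5)) = -377*(-432 + 23 - 5*6) = -377*(-432 + 23 - 1*30) = -377*(-432 + 23 - 30) = -377*(-439) = 165503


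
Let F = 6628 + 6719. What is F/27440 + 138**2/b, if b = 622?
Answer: 265434597/8533840 ≈ 31.104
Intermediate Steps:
F = 13347
F/27440 + 138**2/b = 13347/27440 + 138**2/622 = 13347*(1/27440) + 19044*(1/622) = 13347/27440 + 9522/311 = 265434597/8533840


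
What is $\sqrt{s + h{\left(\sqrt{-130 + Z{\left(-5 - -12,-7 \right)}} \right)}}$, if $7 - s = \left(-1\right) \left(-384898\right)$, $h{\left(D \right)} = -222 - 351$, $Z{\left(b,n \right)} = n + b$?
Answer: $2 i \sqrt{96366} \approx 620.86 i$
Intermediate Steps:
$Z{\left(b,n \right)} = b + n$
$h{\left(D \right)} = -573$ ($h{\left(D \right)} = -222 - 351 = -573$)
$s = -384891$ ($s = 7 - \left(-1\right) \left(-384898\right) = 7 - 384898 = -384891$)
$\sqrt{s + h{\left(\sqrt{-130 + Z{\left(-5 - -12,-7 \right)}} \right)}} = \sqrt{-384891 - 573} = \sqrt{-385464} = 2 i \sqrt{96366}$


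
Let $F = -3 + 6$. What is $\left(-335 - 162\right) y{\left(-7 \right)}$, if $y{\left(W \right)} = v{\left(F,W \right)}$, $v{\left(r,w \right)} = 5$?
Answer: $-2485$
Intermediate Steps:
$F = 3$
$y{\left(W \right)} = 5$
$\left(-335 - 162\right) y{\left(-7 \right)} = \left(-335 - 162\right) 5 = \left(-497\right) 5 = -2485$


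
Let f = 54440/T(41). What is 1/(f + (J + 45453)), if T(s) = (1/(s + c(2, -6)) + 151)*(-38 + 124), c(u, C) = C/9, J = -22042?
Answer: 392891/9199618011 ≈ 4.2707e-5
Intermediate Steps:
c(u, C) = C/9 (c(u, C) = C*(⅑) = C/9)
T(s) = 12986 + 86/(-⅔ + s) (T(s) = (1/(s + (⅑)*(-6)) + 151)*(-38 + 124) = (1/(s - ⅔) + 151)*86 = (1/(-⅔ + s) + 151)*86 = (151 + 1/(-⅔ + s))*86 = 12986 + 86/(-⅔ + s))
f = 1646810/392891 (f = 54440/((86*(-299 + 453*41)/(-2 + 3*41))) = 54440/((86*(-299 + 18573)/(-2 + 123))) = 54440/((86*18274/121)) = 54440/((86*(1/121)*18274)) = 54440/(1571564/121) = 54440*(121/1571564) = 1646810/392891 ≈ 4.1915)
1/(f + (J + 45453)) = 1/(1646810/392891 + (-22042 + 45453)) = 1/(1646810/392891 + 23411) = 1/(9199618011/392891) = 392891/9199618011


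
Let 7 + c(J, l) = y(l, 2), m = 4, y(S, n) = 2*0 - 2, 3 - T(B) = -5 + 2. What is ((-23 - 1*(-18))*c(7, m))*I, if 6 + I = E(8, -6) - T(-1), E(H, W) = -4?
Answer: -720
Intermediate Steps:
T(B) = 6 (T(B) = 3 - (-5 + 2) = 3 - 1*(-3) = 3 + 3 = 6)
y(S, n) = -2 (y(S, n) = 0 - 2 = -2)
c(J, l) = -9 (c(J, l) = -7 - 2 = -9)
I = -16 (I = -6 + (-4 - 1*6) = -6 + (-4 - 6) = -6 - 10 = -16)
((-23 - 1*(-18))*c(7, m))*I = ((-23 - 1*(-18))*(-9))*(-16) = ((-23 + 18)*(-9))*(-16) = -5*(-9)*(-16) = 45*(-16) = -720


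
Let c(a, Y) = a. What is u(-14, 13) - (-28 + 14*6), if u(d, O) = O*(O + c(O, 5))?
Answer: 282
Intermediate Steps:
u(d, O) = 2*O² (u(d, O) = O*(O + O) = O*(2*O) = 2*O²)
u(-14, 13) - (-28 + 14*6) = 2*13² - (-28 + 14*6) = 2*169 - (-28 + 84) = 338 - 1*56 = 338 - 56 = 282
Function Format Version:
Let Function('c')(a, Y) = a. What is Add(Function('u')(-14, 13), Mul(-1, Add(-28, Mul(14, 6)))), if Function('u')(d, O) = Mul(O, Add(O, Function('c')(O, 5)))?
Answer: 282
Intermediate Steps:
Function('u')(d, O) = Mul(2, Pow(O, 2)) (Function('u')(d, O) = Mul(O, Add(O, O)) = Mul(O, Mul(2, O)) = Mul(2, Pow(O, 2)))
Add(Function('u')(-14, 13), Mul(-1, Add(-28, Mul(14, 6)))) = Add(Mul(2, Pow(13, 2)), Mul(-1, Add(-28, Mul(14, 6)))) = Add(Mul(2, 169), Mul(-1, Add(-28, 84))) = Add(338, Mul(-1, 56)) = Add(338, -56) = 282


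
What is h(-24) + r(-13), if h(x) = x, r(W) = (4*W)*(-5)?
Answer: 236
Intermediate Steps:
r(W) = -20*W
h(-24) + r(-13) = -24 - 20*(-13) = -24 + 260 = 236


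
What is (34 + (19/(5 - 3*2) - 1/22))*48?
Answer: 7896/11 ≈ 717.82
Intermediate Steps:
(34 + (19/(5 - 3*2) - 1/22))*48 = (34 + (19/(5 - 6) - 1*1/22))*48 = (34 + (19/(-1) - 1/22))*48 = (34 + (19*(-1) - 1/22))*48 = (34 + (-19 - 1/22))*48 = (34 - 419/22)*48 = (329/22)*48 = 7896/11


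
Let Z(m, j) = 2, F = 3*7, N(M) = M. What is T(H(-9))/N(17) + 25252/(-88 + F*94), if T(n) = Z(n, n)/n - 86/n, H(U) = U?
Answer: 670330/48093 ≈ 13.938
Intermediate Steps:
F = 21
T(n) = -84/n (T(n) = 2/n - 86/n = -84/n)
T(H(-9))/N(17) + 25252/(-88 + F*94) = -84/(-9)/17 + 25252/(-88 + 21*94) = -84*(-⅑)*(1/17) + 25252/(-88 + 1974) = (28/3)*(1/17) + 25252/1886 = 28/51 + 25252*(1/1886) = 28/51 + 12626/943 = 670330/48093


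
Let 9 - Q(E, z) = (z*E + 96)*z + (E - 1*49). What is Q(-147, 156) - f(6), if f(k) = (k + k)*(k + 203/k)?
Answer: 3562143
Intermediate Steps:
Q(E, z) = 58 - E - z*(96 + E*z) (Q(E, z) = 9 - ((z*E + 96)*z + (E - 1*49)) = 9 - ((E*z + 96)*z + (E - 49)) = 9 - ((96 + E*z)*z + (-49 + E)) = 9 - (z*(96 + E*z) + (-49 + E)) = 9 - (-49 + E + z*(96 + E*z)) = 9 + (49 - E - z*(96 + E*z)) = 58 - E - z*(96 + E*z))
f(k) = 2*k*(k + 203/k) (f(k) = (2*k)*(k + 203/k) = 2*k*(k + 203/k))
Q(-147, 156) - f(6) = (58 - 1*(-147) - 96*156 - 1*(-147)*156²) - (406 + 2*6²) = (58 + 147 - 14976 - 1*(-147)*24336) - (406 + 2*36) = (58 + 147 - 14976 + 3577392) - (406 + 72) = 3562621 - 1*478 = 3562621 - 478 = 3562143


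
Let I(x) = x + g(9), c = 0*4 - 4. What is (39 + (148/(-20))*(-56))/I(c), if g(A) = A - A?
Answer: -2267/20 ≈ -113.35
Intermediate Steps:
g(A) = 0
c = -4 (c = 0 - 4 = -4)
I(x) = x (I(x) = x + 0 = x)
(39 + (148/(-20))*(-56))/I(c) = (39 + (148/(-20))*(-56))/(-4) = (39 + (148*(-1/20))*(-56))*(-¼) = (39 - 37/5*(-56))*(-¼) = (39 + 2072/5)*(-¼) = (2267/5)*(-¼) = -2267/20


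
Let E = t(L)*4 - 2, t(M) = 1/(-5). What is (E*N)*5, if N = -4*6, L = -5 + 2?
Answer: 336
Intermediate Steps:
L = -3
t(M) = -1/5
E = -14/5 (E = -1/5*4 - 2 = -4/5 - 2 = -14/5 ≈ -2.8000)
N = -24
(E*N)*5 = -14/5*(-24)*5 = (336/5)*5 = 336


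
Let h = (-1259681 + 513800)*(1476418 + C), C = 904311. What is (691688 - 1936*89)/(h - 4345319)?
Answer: -64923/221968109071 ≈ -2.9249e-7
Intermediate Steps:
h = -1775740527249 (h = (-1259681 + 513800)*(1476418 + 904311) = -745881*2380729 = -1775740527249)
(691688 - 1936*89)/(h - 4345319) = (691688 - 1936*89)/(-1775740527249 - 4345319) = (691688 - 172304)/(-1775744872568) = 519384*(-1/1775744872568) = -64923/221968109071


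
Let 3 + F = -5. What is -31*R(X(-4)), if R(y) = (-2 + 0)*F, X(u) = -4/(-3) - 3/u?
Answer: -496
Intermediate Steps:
F = -8 (F = -3 - 5 = -8)
X(u) = 4/3 - 3/u (X(u) = -4*(-⅓) - 3/u = 4/3 - 3/u)
R(y) = 16 (R(y) = (-2 + 0)*(-8) = -2*(-8) = 16)
-31*R(X(-4)) = -31*16 = -496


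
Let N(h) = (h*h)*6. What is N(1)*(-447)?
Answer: -2682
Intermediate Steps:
N(h) = 6*h**2 (N(h) = h**2*6 = 6*h**2)
N(1)*(-447) = (6*1**2)*(-447) = (6*1)*(-447) = 6*(-447) = -2682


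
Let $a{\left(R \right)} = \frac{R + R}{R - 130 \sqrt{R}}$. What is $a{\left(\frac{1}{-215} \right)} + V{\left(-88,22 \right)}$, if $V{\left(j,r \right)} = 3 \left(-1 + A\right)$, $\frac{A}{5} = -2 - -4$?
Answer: $\frac{- 29 i + 3510 \sqrt{215}}{- i + 130 \sqrt{215}} \approx 27.0 - 0.0010492 i$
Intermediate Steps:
$A = 10$ ($A = 5 \left(-2 - -4\right) = 5 \left(-2 + 4\right) = 5 \cdot 2 = 10$)
$V{\left(j,r \right)} = 27$ ($V{\left(j,r \right)} = 3 \left(-1 + 10\right) = 3 \cdot 9 = 27$)
$a{\left(R \right)} = \frac{2 R}{R - 130 \sqrt{R}}$
$a{\left(\frac{1}{-215} \right)} + V{\left(-88,22 \right)} = \frac{2}{\left(-215\right) \left(\frac{1}{-215} - 130 \sqrt{\frac{1}{-215}}\right)} + 27 = 2 \left(- \frac{1}{215}\right) \frac{1}{- \frac{1}{215} - 130 \sqrt{- \frac{1}{215}}} + 27 = 2 \left(- \frac{1}{215}\right) \frac{1}{- \frac{1}{215} - 130 \frac{i \sqrt{215}}{215}} + 27 = 2 \left(- \frac{1}{215}\right) \frac{1}{- \frac{1}{215} - \frac{26 i \sqrt{215}}{43}} + 27 = - \frac{2}{215 \left(- \frac{1}{215} - \frac{26 i \sqrt{215}}{43}\right)} + 27 = 27 - \frac{2}{215 \left(- \frac{1}{215} - \frac{26 i \sqrt{215}}{43}\right)}$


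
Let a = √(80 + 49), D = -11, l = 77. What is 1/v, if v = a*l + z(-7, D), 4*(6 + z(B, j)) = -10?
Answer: 34/3059075 + 308*√129/3059075 ≈ 0.0011547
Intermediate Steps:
a = √129 ≈ 11.358
z(B, j) = -17/2 (z(B, j) = -6 + (¼)*(-10) = -6 - 5/2 = -17/2)
v = -17/2 + 77*√129 (v = √129*77 - 17/2 = 77*√129 - 17/2 = -17/2 + 77*√129 ≈ 866.05)
1/v = 1/(-17/2 + 77*√129)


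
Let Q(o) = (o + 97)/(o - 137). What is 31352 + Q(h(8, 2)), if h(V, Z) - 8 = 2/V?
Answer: 16145859/515 ≈ 31351.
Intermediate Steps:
h(V, Z) = 8 + 2/V
Q(o) = (97 + o)/(-137 + o)
31352 + Q(h(8, 2)) = 31352 + (97 + (8 + 2/8))/(-137 + (8 + 2/8)) = 31352 + (97 + (8 + 2*(⅛)))/(-137 + (8 + 2*(⅛))) = 31352 + (97 + (8 + ¼))/(-137 + (8 + ¼)) = 31352 + (97 + 33/4)/(-137 + 33/4) = 31352 + (421/4)/(-515/4) = 31352 - 4/515*421/4 = 31352 - 421/515 = 16145859/515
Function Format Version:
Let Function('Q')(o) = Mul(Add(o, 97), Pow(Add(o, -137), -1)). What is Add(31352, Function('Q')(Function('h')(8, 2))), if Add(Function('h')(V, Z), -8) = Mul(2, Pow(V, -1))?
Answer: Rational(16145859, 515) ≈ 31351.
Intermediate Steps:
Function('h')(V, Z) = Add(8, Mul(2, Pow(V, -1)))
Function('Q')(o) = Mul(Pow(Add(-137, o), -1), Add(97, o)) (Function('Q')(o) = Mul(Add(97, o), Pow(Add(-137, o), -1)) = Mul(Pow(Add(-137, o), -1), Add(97, o)))
Add(31352, Function('Q')(Function('h')(8, 2))) = Add(31352, Mul(Pow(Add(-137, Add(8, Mul(2, Pow(8, -1)))), -1), Add(97, Add(8, Mul(2, Pow(8, -1)))))) = Add(31352, Mul(Pow(Add(-137, Add(8, Mul(2, Rational(1, 8)))), -1), Add(97, Add(8, Mul(2, Rational(1, 8)))))) = Add(31352, Mul(Pow(Add(-137, Add(8, Rational(1, 4))), -1), Add(97, Add(8, Rational(1, 4))))) = Add(31352, Mul(Pow(Add(-137, Rational(33, 4)), -1), Add(97, Rational(33, 4)))) = Add(31352, Mul(Pow(Rational(-515, 4), -1), Rational(421, 4))) = Add(31352, Mul(Rational(-4, 515), Rational(421, 4))) = Add(31352, Rational(-421, 515)) = Rational(16145859, 515)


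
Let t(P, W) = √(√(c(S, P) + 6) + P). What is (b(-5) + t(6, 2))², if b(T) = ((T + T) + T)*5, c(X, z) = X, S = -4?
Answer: (75 - √(6 + √2))² ≈ 5224.0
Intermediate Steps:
t(P, W) = √(P + √2) (t(P, W) = √(√(-4 + 6) + P) = √(√2 + P) = √(P + √2))
b(T) = 15*T (b(T) = (2*T + T)*5 = (3*T)*5 = 15*T)
(b(-5) + t(6, 2))² = (15*(-5) + √(6 + √2))² = (-75 + √(6 + √2))²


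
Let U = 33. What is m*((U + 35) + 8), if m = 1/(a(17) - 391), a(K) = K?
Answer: -38/187 ≈ -0.20321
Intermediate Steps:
m = -1/374 (m = 1/(17 - 391) = 1/(-374) = -1/374 ≈ -0.0026738)
m*((U + 35) + 8) = -((33 + 35) + 8)/374 = -(68 + 8)/374 = -1/374*76 = -38/187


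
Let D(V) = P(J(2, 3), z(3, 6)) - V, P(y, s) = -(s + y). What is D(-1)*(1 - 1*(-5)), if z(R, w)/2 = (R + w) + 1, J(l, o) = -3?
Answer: -96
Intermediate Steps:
z(R, w) = 2 + 2*R + 2*w (z(R, w) = 2*((R + w) + 1) = 2*(1 + R + w) = 2 + 2*R + 2*w)
P(y, s) = -s - y
D(V) = -17 - V (D(V) = (-(2 + 2*3 + 2*6) - 1*(-3)) - V = (-(2 + 6 + 12) + 3) - V = (-1*20 + 3) - V = (-20 + 3) - V = -17 - V)
D(-1)*(1 - 1*(-5)) = (-17 - 1*(-1))*(1 - 1*(-5)) = (-17 + 1)*(1 + 5) = -16*6 = -96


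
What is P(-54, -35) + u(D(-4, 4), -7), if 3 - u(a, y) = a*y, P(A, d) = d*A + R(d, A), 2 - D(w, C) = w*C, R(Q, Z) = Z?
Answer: 1965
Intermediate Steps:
D(w, C) = 2 - C*w (D(w, C) = 2 - w*C = 2 - C*w)
P(A, d) = A + A*d (P(A, d) = d*A + A = A*d + A = A + A*d)
u(a, y) = 3 - a*y
P(-54, -35) + u(D(-4, 4), -7) = -54*(1 - 35) + (3 - 1*(2 - 1*4*(-4))*(-7)) = -54*(-34) + (3 - 1*(2 + 16)*(-7)) = 1836 + (3 - 1*18*(-7)) = 1836 + (3 + 126) = 1836 + 129 = 1965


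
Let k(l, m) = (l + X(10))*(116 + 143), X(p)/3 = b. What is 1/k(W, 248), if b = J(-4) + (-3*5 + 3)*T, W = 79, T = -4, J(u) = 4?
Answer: 1/60865 ≈ 1.6430e-5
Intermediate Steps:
b = 52 (b = 4 + (-3*5 + 3)*(-4) = 4 + (-15 + 3)*(-4) = 4 - 12*(-4) = 4 + 48 = 52)
X(p) = 156 (X(p) = 3*52 = 156)
k(l, m) = 40404 + 259*l (k(l, m) = (l + 156)*(116 + 143) = (156 + l)*259 = 40404 + 259*l)
1/k(W, 248) = 1/(40404 + 259*79) = 1/(40404 + 20461) = 1/60865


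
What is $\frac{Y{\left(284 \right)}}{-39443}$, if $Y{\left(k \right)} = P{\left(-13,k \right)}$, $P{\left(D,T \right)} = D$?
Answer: $\frac{13}{39443} \approx 0.00032959$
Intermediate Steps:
$Y{\left(k \right)} = -13$
$\frac{Y{\left(284 \right)}}{-39443} = - \frac{13}{-39443} = \left(-13\right) \left(- \frac{1}{39443}\right) = \frac{13}{39443}$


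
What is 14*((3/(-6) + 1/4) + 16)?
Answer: 441/2 ≈ 220.50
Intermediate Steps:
14*((3/(-6) + 1/4) + 16) = 14*((3*(-1/6) + 1*(1/4)) + 16) = 14*((-1/2 + 1/4) + 16) = 14*(-1/4 + 16) = 14*(63/4) = 441/2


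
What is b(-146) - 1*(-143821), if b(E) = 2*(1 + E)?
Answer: 143531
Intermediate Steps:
b(E) = 2 + 2*E
b(-146) - 1*(-143821) = (2 + 2*(-146)) - 1*(-143821) = (2 - 292) + 143821 = -290 + 143821 = 143531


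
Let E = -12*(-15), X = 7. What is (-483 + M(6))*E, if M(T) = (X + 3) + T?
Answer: -84060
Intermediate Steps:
M(T) = 10 + T (M(T) = (7 + 3) + T = 10 + T)
E = 180
(-483 + M(6))*E = (-483 + (10 + 6))*180 = (-483 + 16)*180 = -467*180 = -84060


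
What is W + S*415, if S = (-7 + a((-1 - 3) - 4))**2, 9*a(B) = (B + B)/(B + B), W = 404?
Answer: 1627984/81 ≈ 20099.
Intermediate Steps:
a(B) = 1/9 (a(B) = ((B + B)/(B + B))/9 = ((2*B)/((2*B)))/9 = ((2*B)*(1/(2*B)))/9 = (1/9)*1 = 1/9)
S = 3844/81 (S = (-7 + 1/9)**2 = (-62/9)**2 = 3844/81 ≈ 47.457)
W + S*415 = 404 + (3844/81)*415 = 404 + 1595260/81 = 1627984/81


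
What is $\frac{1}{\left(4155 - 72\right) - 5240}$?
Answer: $- \frac{1}{1157} \approx -0.0008643$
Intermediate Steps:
$\frac{1}{\left(4155 - 72\right) - 5240} = \frac{1}{4083 - 5240} = \frac{1}{-1157} = - \frac{1}{1157}$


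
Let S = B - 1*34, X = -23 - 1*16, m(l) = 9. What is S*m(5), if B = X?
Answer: -657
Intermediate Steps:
X = -39 (X = -23 - 16 = -39)
B = -39
S = -73 (S = -39 - 1*34 = -39 - 34 = -73)
S*m(5) = -73*9 = -657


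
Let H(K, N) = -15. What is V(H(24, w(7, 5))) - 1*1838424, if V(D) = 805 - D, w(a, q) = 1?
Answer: -1837604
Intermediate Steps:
V(H(24, w(7, 5))) - 1*1838424 = (805 - 1*(-15)) - 1*1838424 = (805 + 15) - 1838424 = 820 - 1838424 = -1837604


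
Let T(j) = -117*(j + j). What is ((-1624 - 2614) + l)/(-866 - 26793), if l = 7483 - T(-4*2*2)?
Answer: 499/27659 ≈ 0.018041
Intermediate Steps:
T(j) = -234*j
l = 3739 (l = 7483 - (-234)*-4*2*2 = 7483 - (-234)*(-8*2) = 7483 - (-234)*(-16) = 7483 - 1*3744 = 7483 - 3744 = 3739)
((-1624 - 2614) + l)/(-866 - 26793) = ((-1624 - 2614) + 3739)/(-866 - 26793) = (-4238 + 3739)/(-27659) = -499*(-1/27659) = 499/27659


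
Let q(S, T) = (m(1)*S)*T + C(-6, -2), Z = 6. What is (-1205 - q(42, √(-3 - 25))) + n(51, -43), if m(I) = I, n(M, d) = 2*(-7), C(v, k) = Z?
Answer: -1225 - 84*I*√7 ≈ -1225.0 - 222.24*I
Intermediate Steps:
C(v, k) = 6
n(M, d) = -14
q(S, T) = 6 + S*T (q(S, T) = (1*S)*T + 6 = S*T + 6 = 6 + S*T)
(-1205 - q(42, √(-3 - 25))) + n(51, -43) = (-1205 - (6 + 42*√(-3 - 25))) - 14 = (-1205 - (6 + 42*√(-28))) - 14 = (-1205 - (6 + 42*(2*I*√7))) - 14 = (-1205 - (6 + 84*I*√7)) - 14 = (-1205 + (-6 - 84*I*√7)) - 14 = (-1211 - 84*I*√7) - 14 = -1225 - 84*I*√7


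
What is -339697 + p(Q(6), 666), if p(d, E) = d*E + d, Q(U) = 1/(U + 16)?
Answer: -7472667/22 ≈ -3.3967e+5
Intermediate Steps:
Q(U) = 1/(16 + U)
p(d, E) = d + E*d (p(d, E) = E*d + d = d + E*d)
-339697 + p(Q(6), 666) = -339697 + (1 + 666)/(16 + 6) = -339697 + 667/22 = -7472667/22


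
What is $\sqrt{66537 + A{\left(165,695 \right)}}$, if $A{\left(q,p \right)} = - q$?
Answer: $2 \sqrt{16593} \approx 257.63$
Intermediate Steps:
$\sqrt{66537 + A{\left(165,695 \right)}} = \sqrt{66537 - 165} = \sqrt{66372} = 2 \sqrt{16593}$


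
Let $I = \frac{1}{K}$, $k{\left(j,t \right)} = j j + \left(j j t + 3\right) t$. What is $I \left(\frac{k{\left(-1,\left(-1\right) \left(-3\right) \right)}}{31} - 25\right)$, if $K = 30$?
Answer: $- \frac{126}{155} \approx -0.8129$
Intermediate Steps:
$k{\left(j,t \right)} = j^{2} + t \left(3 + t j^{2}\right)$ ($k{\left(j,t \right)} = j^{2} + \left(j^{2} t + 3\right) t = j^{2} + \left(t j^{2} + 3\right) t = j^{2} + \left(3 + t j^{2}\right) t = j^{2} + t \left(3 + t j^{2}\right)$)
$I = \frac{1}{30} \approx 0.033333$
$I \left(\frac{k{\left(-1,\left(-1\right) \left(-3\right) \right)}}{31} - 25\right) = \frac{\frac{\left(-1\right)^{2} + 3 \left(\left(-1\right) \left(-3\right)\right) + \left(-1\right)^{2} \left(\left(-1\right) \left(-3\right)\right)^{2}}{31} - 25}{30} = \frac{\left(1 + 3 \cdot 3 + 1 \cdot 3^{2}\right) \frac{1}{31} - 25}{30} = \frac{\left(1 + 9 + 1 \cdot 9\right) \frac{1}{31} - 25}{30} = \frac{\left(1 + 9 + 9\right) \frac{1}{31} - 25}{30} = \frac{19 \cdot \frac{1}{31} - 25}{30} = \frac{\frac{19}{31} - 25}{30} = \frac{1}{30} \left(- \frac{756}{31}\right) = - \frac{126}{155}$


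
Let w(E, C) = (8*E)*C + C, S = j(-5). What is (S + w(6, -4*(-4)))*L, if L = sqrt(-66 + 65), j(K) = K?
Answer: 779*I ≈ 779.0*I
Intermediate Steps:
S = -5
w(E, C) = C + 8*C*E (w(E, C) = 8*C*E + C = C + 8*C*E)
L = I (L = sqrt(-1) = I ≈ 1.0*I)
(S + w(6, -4*(-4)))*L = (-5 + (-4*(-4))*(1 + 8*6))*I = (-5 + 16*(1 + 48))*I = (-5 + 16*49)*I = (-5 + 784)*I = 779*I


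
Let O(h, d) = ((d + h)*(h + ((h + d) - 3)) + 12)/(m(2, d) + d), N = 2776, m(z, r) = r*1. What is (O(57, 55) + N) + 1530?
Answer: 246132/55 ≈ 4475.1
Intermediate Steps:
m(z, r) = r
O(h, d) = (12 + (d + h)*(-3 + d + 2*h))/(2*d) (O(h, d) = ((d + h)*(h + ((h + d) - 3)) + 12)/(d + d) = ((d + h)*(h + ((d + h) - 3)) + 12)/((2*d)) = ((d + h)*(h + (-3 + d + h)) + 12)*(1/(2*d)) = ((d + h)*(-3 + d + 2*h) + 12)*(1/(2*d)) = (12 + (d + h)*(-3 + d + 2*h))*(1/(2*d)) = (12 + (d + h)*(-3 + d + 2*h))/(2*d))
(O(57, 55) + N) + 1530 = ((½)*(12 + 55² - 3*55 - 3*57 + 2*57² + 3*55*57)/55 + 2776) + 1530 = ((½)*(1/55)*(12 + 3025 - 165 - 171 + 2*3249 + 9405) + 2776) + 1530 = ((½)*(1/55)*(12 + 3025 - 165 - 171 + 6498 + 9405) + 2776) + 1530 = ((½)*(1/55)*18604 + 2776) + 1530 = (9302/55 + 2776) + 1530 = 161982/55 + 1530 = 246132/55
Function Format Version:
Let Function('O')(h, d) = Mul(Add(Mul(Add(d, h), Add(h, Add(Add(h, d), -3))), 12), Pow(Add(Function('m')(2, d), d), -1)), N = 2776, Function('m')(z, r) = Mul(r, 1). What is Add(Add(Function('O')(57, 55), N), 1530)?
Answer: Rational(246132, 55) ≈ 4475.1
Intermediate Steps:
Function('m')(z, r) = r
Function('O')(h, d) = Mul(Rational(1, 2), Pow(d, -1), Add(12, Mul(Add(d, h), Add(-3, d, Mul(2, h))))) (Function('O')(h, d) = Mul(Add(Mul(Add(d, h), Add(h, Add(Add(h, d), -3))), 12), Pow(Add(d, d), -1)) = Mul(Add(Mul(Add(d, h), Add(h, Add(Add(d, h), -3))), 12), Pow(Mul(2, d), -1)) = Mul(Add(Mul(Add(d, h), Add(h, Add(-3, d, h))), 12), Mul(Rational(1, 2), Pow(d, -1))) = Mul(Add(Mul(Add(d, h), Add(-3, d, Mul(2, h))), 12), Mul(Rational(1, 2), Pow(d, -1))) = Mul(Add(12, Mul(Add(d, h), Add(-3, d, Mul(2, h)))), Mul(Rational(1, 2), Pow(d, -1))) = Mul(Rational(1, 2), Pow(d, -1), Add(12, Mul(Add(d, h), Add(-3, d, Mul(2, h))))))
Add(Add(Function('O')(57, 55), N), 1530) = Add(Add(Mul(Rational(1, 2), Pow(55, -1), Add(12, Pow(55, 2), Mul(-3, 55), Mul(-3, 57), Mul(2, Pow(57, 2)), Mul(3, 55, 57))), 2776), 1530) = Add(Add(Mul(Rational(1, 2), Rational(1, 55), Add(12, 3025, -165, -171, Mul(2, 3249), 9405)), 2776), 1530) = Add(Add(Mul(Rational(1, 2), Rational(1, 55), Add(12, 3025, -165, -171, 6498, 9405)), 2776), 1530) = Add(Add(Mul(Rational(1, 2), Rational(1, 55), 18604), 2776), 1530) = Add(Add(Rational(9302, 55), 2776), 1530) = Add(Rational(161982, 55), 1530) = Rational(246132, 55)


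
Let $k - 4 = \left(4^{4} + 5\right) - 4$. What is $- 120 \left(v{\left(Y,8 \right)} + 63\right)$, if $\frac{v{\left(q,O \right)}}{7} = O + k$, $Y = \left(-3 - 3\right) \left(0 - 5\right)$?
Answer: $-233520$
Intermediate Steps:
$Y = 30$ ($Y = \left(-6\right) \left(-5\right) = 30$)
$k = 261$ ($k = 4 + \left(\left(4^{4} + 5\right) - 4\right) = 4 + \left(\left(256 + 5\right) - 4\right) = 4 + \left(261 - 4\right) = 4 + 257 = 261$)
$v{\left(q,O \right)} = 1827 + 7 O$ ($v{\left(q,O \right)} = 7 \left(O + 261\right) = 7 \left(261 + O\right) = 1827 + 7 O$)
$- 120 \left(v{\left(Y,8 \right)} + 63\right) = - 120 \left(\left(1827 + 7 \cdot 8\right) + 63\right) = - 120 \left(\left(1827 + 56\right) + 63\right) = - 120 \left(1883 + 63\right) = \left(-120\right) 1946 = -233520$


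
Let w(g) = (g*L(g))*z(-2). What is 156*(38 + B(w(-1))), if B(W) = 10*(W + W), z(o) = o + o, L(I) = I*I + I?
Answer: 5928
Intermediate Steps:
L(I) = I + I² (L(I) = I² + I = I + I²)
z(o) = 2*o
w(g) = -4*g²*(1 + g) (w(g) = (g*(g*(1 + g)))*(2*(-2)) = (g²*(1 + g))*(-4) = -4*g²*(1 + g))
B(W) = 20*W (B(W) = 10*(2*W) = 20*W)
156*(38 + B(w(-1))) = 156*(38 + 20*(4*(-1)²*(-1 - 1*(-1)))) = 156*(38 + 20*(4*1*(-1 + 1))) = 156*(38 + 20*(4*1*0)) = 156*(38 + 20*0) = 156*(38 + 0) = 156*38 = 5928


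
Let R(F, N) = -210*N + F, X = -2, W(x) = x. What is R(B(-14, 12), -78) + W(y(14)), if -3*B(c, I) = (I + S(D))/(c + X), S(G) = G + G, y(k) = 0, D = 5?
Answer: 393131/24 ≈ 16380.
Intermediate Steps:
S(G) = 2*G
B(c, I) = -(10 + I)/(3*(-2 + c)) (B(c, I) = -(I + 2*5)/(3*(c - 2)) = -(I + 10)/(3*(-2 + c)) = -(10 + I)/(3*(-2 + c)))
R(F, N) = F - 210*N
R(B(-14, 12), -78) + W(y(14)) = ((-10 - 1*12)/(3*(-2 - 14)) - 210*(-78)) + 0 = ((⅓)*(-10 - 12)/(-16) + 16380) + 0 = ((⅓)*(-1/16)*(-22) + 16380) + 0 = (11/24 + 16380) + 0 = 393131/24 + 0 = 393131/24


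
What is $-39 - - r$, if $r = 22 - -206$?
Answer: $189$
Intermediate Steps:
$r = 228$ ($r = 22 + 206 = 228$)
$-39 - - r = -39 - \left(-1\right) 228 = -39 - -228 = -39 + 228 = 189$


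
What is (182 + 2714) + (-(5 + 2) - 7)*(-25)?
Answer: 3246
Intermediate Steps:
(182 + 2714) + (-(5 + 2) - 7)*(-25) = 2896 + (-1*7 - 7)*(-25) = 2896 + (-7 - 7)*(-25) = 2896 - 14*(-25) = 2896 + 350 = 3246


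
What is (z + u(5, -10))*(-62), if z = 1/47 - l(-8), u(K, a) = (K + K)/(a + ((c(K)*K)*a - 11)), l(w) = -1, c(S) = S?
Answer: -777356/12737 ≈ -61.031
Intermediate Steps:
u(K, a) = 2*K/(-11 + a + a*K²) (u(K, a) = (K + K)/(a + ((K*K)*a - 11)) = (2*K)/(a + (K²*a - 11)) = (2*K)/(a + (a*K² - 11)) = (2*K)/(a + (-11 + a*K²)) = (2*K)/(-11 + a + a*K²) = 2*K/(-11 + a + a*K²))
z = 48/47 (z = 1/47 - 1*(-1) = 1/47 + 1 = 48/47 ≈ 1.0213)
(z + u(5, -10))*(-62) = (48/47 + 2*5/(-11 - 10 - 10*5²))*(-62) = (48/47 + 2*5/(-11 - 10 - 10*25))*(-62) = (48/47 + 2*5/(-11 - 10 - 250))*(-62) = (48/47 + 2*5/(-271))*(-62) = (48/47 + 2*5*(-1/271))*(-62) = (48/47 - 10/271)*(-62) = (12538/12737)*(-62) = -777356/12737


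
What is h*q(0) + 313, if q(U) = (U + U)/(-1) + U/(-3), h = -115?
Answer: 313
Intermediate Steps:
q(U) = -7*U/3 (q(U) = (2*U)*(-1) + U*(-⅓) = -2*U - U/3 = -7*U/3)
h*q(0) + 313 = -(-805)*0/3 + 313 = -115*0 + 313 = 0 + 313 = 313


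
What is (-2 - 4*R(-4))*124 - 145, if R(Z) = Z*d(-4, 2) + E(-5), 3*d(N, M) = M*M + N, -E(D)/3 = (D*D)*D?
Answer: -186393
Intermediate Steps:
E(D) = -3*D³ (E(D) = -3*D*D*D = -3*D²*D = -3*D³)
d(N, M) = N/3 + M²/3 (d(N, M) = (M*M + N)/3 = (M² + N)/3 = (N + M²)/3 = N/3 + M²/3)
R(Z) = 375 (R(Z) = Z*((⅓)*(-4) + (⅓)*2²) - 3*(-5)³ = Z*(-4/3 + (⅓)*4) - 3*(-125) = Z*(-4/3 + 4/3) + 375 = Z*0 + 375 = 0 + 375 = 375)
(-2 - 4*R(-4))*124 - 145 = (-2 - 4*375)*124 - 145 = (-2 - 1500)*124 - 145 = -1502*124 - 145 = -186248 - 145 = -186393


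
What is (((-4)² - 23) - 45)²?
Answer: 2704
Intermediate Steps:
(((-4)² - 23) - 45)² = ((16 - 23) - 45)² = (-7 - 45)² = (-52)² = 2704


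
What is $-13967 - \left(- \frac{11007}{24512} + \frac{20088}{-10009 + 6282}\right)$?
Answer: $- \frac{1275438960463}{91356224} \approx -13961.0$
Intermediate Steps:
$-13967 - \left(- \frac{11007}{24512} + \frac{20088}{-10009 + 6282}\right) = -13967 - \left(\left(-11007\right) \frac{1}{24512} + \frac{20088}{-3727}\right) = -13967 - \left(- \frac{11007}{24512} + 20088 \left(- \frac{1}{3727}\right)\right) = -13967 - \left(- \frac{11007}{24512} - \frac{20088}{3727}\right) = -13967 - - \frac{533420145}{91356224} = -13967 + \frac{533420145}{91356224} = - \frac{1275438960463}{91356224}$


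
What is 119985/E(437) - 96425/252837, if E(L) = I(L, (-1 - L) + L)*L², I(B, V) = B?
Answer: -421929608320/1110532668219 ≈ -0.37993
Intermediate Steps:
E(L) = L³ (E(L) = L*L² = L³)
119985/E(437) - 96425/252837 = 119985/(437³) - 96425/252837 = 119985/83453453 - 96425*1/252837 = 119985*(1/83453453) - 96425/252837 = 6315/4392287 - 96425/252837 = -421929608320/1110532668219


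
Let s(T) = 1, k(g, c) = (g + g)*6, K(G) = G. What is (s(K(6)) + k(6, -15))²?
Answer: 5329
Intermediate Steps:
k(g, c) = 12*g (k(g, c) = (2*g)*6 = 12*g)
(s(K(6)) + k(6, -15))² = (1 + 12*6)² = (1 + 72)² = 73² = 5329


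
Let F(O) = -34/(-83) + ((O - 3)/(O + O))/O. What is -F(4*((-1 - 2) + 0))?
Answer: -2849/7968 ≈ -0.35756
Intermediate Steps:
F(O) = 34/83 + (-3 + O)/(2*O**2) (F(O) = -34*(-1/83) + ((-3 + O)/((2*O)))/O = 34/83 + ((-3 + O)*(1/(2*O)))/O = 34/83 + ((-3 + O)/(2*O))/O = 34/83 + (-3 + O)/(2*O**2))
-F(4*((-1 - 2) + 0)) = -(-249 + 68*(4*((-1 - 2) + 0))**2 + 83*(4*((-1 - 2) + 0)))/(166*(4*((-1 - 2) + 0))**2) = -(-249 + 68*(4*(-3 + 0))**2 + 83*(4*(-3 + 0)))/(166*(4*(-3 + 0))**2) = -(-249 + 68*(4*(-3))**2 + 83*(4*(-3)))/(166*(4*(-3))**2) = -(-249 + 68*(-12)**2 + 83*(-12))/(166*(-12)**2) = -(-249 + 68*144 - 996)/(166*144) = -(-249 + 9792 - 996)/(166*144) = -8547/(166*144) = -1*2849/7968 = -2849/7968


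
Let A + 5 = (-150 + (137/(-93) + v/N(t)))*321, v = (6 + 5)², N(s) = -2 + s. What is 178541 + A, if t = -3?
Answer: 18932464/155 ≈ 1.2214e+5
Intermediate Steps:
v = 121 (v = 11² = 121)
A = -8741391/155 (A = -5 + (-150 + (137/(-93) + 121/(-2 - 3)))*321 = -5 + (-150 + (137*(-1/93) + 121/(-5)))*321 = -5 + (-150 + (-137/93 + 121*(-⅕)))*321 = -5 + (-150 + (-137/93 - 121/5))*321 = -5 + (-150 - 11938/465)*321 = -5 - 81688/465*321 = -5 - 8740616/155 = -8741391/155 ≈ -56396.)
178541 + A = 178541 - 8741391/155 = 18932464/155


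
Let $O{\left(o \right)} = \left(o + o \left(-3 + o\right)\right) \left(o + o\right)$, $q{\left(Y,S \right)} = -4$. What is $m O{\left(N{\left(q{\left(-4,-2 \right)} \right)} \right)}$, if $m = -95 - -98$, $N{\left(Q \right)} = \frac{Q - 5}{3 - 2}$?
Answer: $-5346$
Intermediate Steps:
$N{\left(Q \right)} = -5 + Q$ ($N{\left(Q \right)} = \frac{-5 + Q}{1} = \left(-5 + Q\right) 1 = -5 + Q$)
$O{\left(o \right)} = 2 o \left(o + o \left(-3 + o\right)\right)$ ($O{\left(o \right)} = \left(o + o \left(-3 + o\right)\right) 2 o = 2 o \left(o + o \left(-3 + o\right)\right)$)
$m = 3$ ($m = -95 + 98 = 3$)
$m O{\left(N{\left(q{\left(-4,-2 \right)} \right)} \right)} = 3 \cdot 2 \left(-5 - 4\right)^{2} \left(-2 - 9\right) = 3 \cdot 2 \left(-9\right)^{2} \left(-2 - 9\right) = 3 \cdot 2 \cdot 81 \left(-11\right) = 3 \left(-1782\right) = -5346$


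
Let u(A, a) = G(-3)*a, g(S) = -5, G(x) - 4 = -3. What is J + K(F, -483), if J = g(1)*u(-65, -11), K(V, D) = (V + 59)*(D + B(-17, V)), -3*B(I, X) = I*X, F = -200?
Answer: 227958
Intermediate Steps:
G(x) = 1 (G(x) = 4 - 3 = 1)
B(I, X) = -I*X/3
u(A, a) = a (u(A, a) = 1*a = a)
K(V, D) = (59 + V)*(D + 17*V/3) (K(V, D) = (V + 59)*(D - 1/3*(-17)*V) = (59 + V)*(D + 17*V/3))
J = 55 (J = -5*(-11) = 55)
J + K(F, -483) = 55 + (59*(-483) + (17/3)*(-200)**2 + (1003/3)*(-200) - 483*(-200)) = 55 + (-28497 + (17/3)*40000 - 200600/3 + 96600) = 55 + (-28497 + 680000/3 - 200600/3 + 96600) = 55 + 227903 = 227958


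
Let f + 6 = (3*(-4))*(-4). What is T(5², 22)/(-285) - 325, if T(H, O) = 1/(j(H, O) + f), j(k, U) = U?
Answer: -5928001/18240 ≈ -325.00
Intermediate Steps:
f = 42 (f = -6 + (3*(-4))*(-4) = -6 - 12*(-4) = -6 + 48 = 42)
T(H, O) = 1/(42 + O) (T(H, O) = 1/(O + 42) = 1/(42 + O))
T(5², 22)/(-285) - 325 = 1/((42 + 22)*(-285)) - 325 = -1/285/64 - 325 = (1/64)*(-1/285) - 325 = -1/18240 - 325 = -5928001/18240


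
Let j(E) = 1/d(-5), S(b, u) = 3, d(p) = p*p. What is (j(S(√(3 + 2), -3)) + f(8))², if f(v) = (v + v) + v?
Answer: 361201/625 ≈ 577.92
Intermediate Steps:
d(p) = p²
j(E) = 1/25 (j(E) = 1/((-5)²) = 1/25)
f(v) = 3*v (f(v) = 2*v + v = 3*v)
(j(S(√(3 + 2), -3)) + f(8))² = (1/25 + 3*8)² = (1/25 + 24)² = (601/25)² = 361201/625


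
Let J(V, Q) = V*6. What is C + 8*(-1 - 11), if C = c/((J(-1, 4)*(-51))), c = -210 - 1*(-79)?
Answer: -29507/306 ≈ -96.428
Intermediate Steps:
c = -131 (c = -210 + 79 = -131)
J(V, Q) = 6*V
C = -131/306 (C = -131/((6*(-1))*(-51)) = -131/((-6*(-51))) = -131/306 ≈ -0.42810)
C + 8*(-1 - 11) = -131/306 + 8*(-1 - 11) = -131/306 + 8*(-12) = -131/306 - 96 = -29507/306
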